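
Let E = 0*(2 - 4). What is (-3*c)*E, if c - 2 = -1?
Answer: 0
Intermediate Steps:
c = 1 (c = 2 - 1 = 1)
E = 0 (E = 0*(-2) = 0)
(-3*c)*E = -3*1*0 = -3*0 = 0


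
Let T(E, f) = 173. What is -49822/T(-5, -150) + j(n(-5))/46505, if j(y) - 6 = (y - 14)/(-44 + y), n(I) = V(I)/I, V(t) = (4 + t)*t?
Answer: -6950913043/24136095 ≈ -287.99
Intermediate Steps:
V(t) = t*(4 + t)
n(I) = 4 + I (n(I) = (I*(4 + I))/I = 4 + I)
j(y) = 6 + (-14 + y)/(-44 + y) (j(y) = 6 + (y - 14)/(-44 + y) = 6 + (-14 + y)/(-44 + y))
-49822/T(-5, -150) + j(n(-5))/46505 = -49822/173 + ((-278 + 7*(4 - 5))/(-44 + (4 - 5)))/46505 = -49822*1/173 + ((-278 + 7*(-1))/(-44 - 1))*(1/46505) = -49822/173 + ((-278 - 7)/(-45))*(1/46505) = -49822/173 - 1/45*(-285)*(1/46505) = -49822/173 + (19/3)*(1/46505) = -49822/173 + 19/139515 = -6950913043/24136095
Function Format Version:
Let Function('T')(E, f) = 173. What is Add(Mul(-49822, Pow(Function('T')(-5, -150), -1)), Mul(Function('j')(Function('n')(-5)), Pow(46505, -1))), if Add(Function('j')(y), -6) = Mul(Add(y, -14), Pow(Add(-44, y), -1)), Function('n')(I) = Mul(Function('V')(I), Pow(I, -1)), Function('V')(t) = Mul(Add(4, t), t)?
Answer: Rational(-6950913043, 24136095) ≈ -287.99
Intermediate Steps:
Function('V')(t) = Mul(t, Add(4, t))
Function('n')(I) = Add(4, I) (Function('n')(I) = Mul(Mul(I, Add(4, I)), Pow(I, -1)) = Add(4, I))
Function('j')(y) = Add(6, Mul(Pow(Add(-44, y), -1), Add(-14, y))) (Function('j')(y) = Add(6, Mul(Add(y, -14), Pow(Add(-44, y), -1))) = Add(6, Mul(Add(-14, y), Pow(Add(-44, y), -1))) = Add(6, Mul(Pow(Add(-44, y), -1), Add(-14, y))))
Add(Mul(-49822, Pow(Function('T')(-5, -150), -1)), Mul(Function('j')(Function('n')(-5)), Pow(46505, -1))) = Add(Mul(-49822, Pow(173, -1)), Mul(Mul(Pow(Add(-44, Add(4, -5)), -1), Add(-278, Mul(7, Add(4, -5)))), Pow(46505, -1))) = Add(Mul(-49822, Rational(1, 173)), Mul(Mul(Pow(Add(-44, -1), -1), Add(-278, Mul(7, -1))), Rational(1, 46505))) = Add(Rational(-49822, 173), Mul(Mul(Pow(-45, -1), Add(-278, -7)), Rational(1, 46505))) = Add(Rational(-49822, 173), Mul(Mul(Rational(-1, 45), -285), Rational(1, 46505))) = Add(Rational(-49822, 173), Mul(Rational(19, 3), Rational(1, 46505))) = Add(Rational(-49822, 173), Rational(19, 139515)) = Rational(-6950913043, 24136095)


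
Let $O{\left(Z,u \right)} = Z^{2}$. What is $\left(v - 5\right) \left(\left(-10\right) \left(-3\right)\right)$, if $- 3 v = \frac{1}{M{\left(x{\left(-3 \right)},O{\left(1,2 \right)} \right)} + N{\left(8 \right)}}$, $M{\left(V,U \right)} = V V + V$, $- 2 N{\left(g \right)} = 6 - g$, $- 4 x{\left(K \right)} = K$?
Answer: $- \frac{5710}{37} \approx -154.32$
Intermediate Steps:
$x{\left(K \right)} = - \frac{K}{4}$
$N{\left(g \right)} = -3 + \frac{g}{2}$ ($N{\left(g \right)} = - \frac{6 - g}{2} = -3 + \frac{g}{2}$)
$M{\left(V,U \right)} = V + V^{2}$ ($M{\left(V,U \right)} = V^{2} + V = V + V^{2}$)
$v = - \frac{16}{111}$ ($v = - \frac{1}{3 \left(\left(- \frac{1}{4}\right) \left(-3\right) \left(1 - - \frac{3}{4}\right) + \left(-3 + \frac{1}{2} \cdot 8\right)\right)} = - \frac{1}{3 \left(\frac{3 \left(1 + \frac{3}{4}\right)}{4} + \left(-3 + 4\right)\right)} = - \frac{1}{3 \left(\frac{3}{4} \cdot \frac{7}{4} + 1\right)} = - \frac{1}{3 \left(\frac{21}{16} + 1\right)} = - \frac{1}{3 \cdot \frac{37}{16}} = \left(- \frac{1}{3}\right) \frac{16}{37} = - \frac{16}{111} \approx -0.14414$)
$\left(v - 5\right) \left(\left(-10\right) \left(-3\right)\right) = \left(- \frac{16}{111} - 5\right) \left(\left(-10\right) \left(-3\right)\right) = \left(- \frac{571}{111}\right) 30 = - \frac{5710}{37}$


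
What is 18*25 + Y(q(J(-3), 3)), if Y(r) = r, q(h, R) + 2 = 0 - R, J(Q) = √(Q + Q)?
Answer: 445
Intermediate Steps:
J(Q) = √2*√Q (J(Q) = √(2*Q) = √2*√Q)
q(h, R) = -2 - R (q(h, R) = -2 + (0 - R) = -2 - R)
18*25 + Y(q(J(-3), 3)) = 18*25 + (-2 - 1*3) = 450 + (-2 - 3) = 450 - 5 = 445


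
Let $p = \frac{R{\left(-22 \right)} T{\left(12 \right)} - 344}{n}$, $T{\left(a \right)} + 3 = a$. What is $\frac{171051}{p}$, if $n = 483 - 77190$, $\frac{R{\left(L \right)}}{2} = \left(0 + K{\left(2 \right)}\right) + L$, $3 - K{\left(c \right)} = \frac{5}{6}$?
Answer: $\frac{13120809057}{701} \approx 1.8717 \cdot 10^{7}$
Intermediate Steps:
$K{\left(c \right)} = \frac{13}{6}$ ($K{\left(c \right)} = 3 - \frac{5}{6} = \frac{13}{6}$)
$R{\left(L \right)} = \frac{13}{3} + 2 L$ ($R{\left(L \right)} = 2 \left(\left(0 + \frac{13}{6}\right) + L\right) = 2 \left(\frac{13}{6} + L\right) = \frac{13}{3} + 2 L$)
$T{\left(a \right)} = -3 + a$
$n = -76707$ ($n = 483 - 77190 = -76707$)
$p = \frac{701}{76707}$ ($p = \frac{\left(\frac{13}{3} + 2 \left(-22\right)\right) \left(-3 + 12\right) - 344}{-76707} = \left(\left(\frac{13}{3} - 44\right) 9 - 344\right) \left(- \frac{1}{76707}\right) = \left(\left(- \frac{119}{3}\right) 9 - 344\right) \left(- \frac{1}{76707}\right) = \left(-357 - 344\right) \left(- \frac{1}{76707}\right) = \left(-701\right) \left(- \frac{1}{76707}\right) = \frac{701}{76707} \approx 0.0091387$)
$\frac{171051}{p} = \frac{171051}{\frac{701}{76707}} = 171051 \cdot \frac{76707}{701} = \frac{13120809057}{701}$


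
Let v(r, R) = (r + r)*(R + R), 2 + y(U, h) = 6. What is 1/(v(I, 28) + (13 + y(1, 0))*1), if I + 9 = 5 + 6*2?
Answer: 1/913 ≈ 0.0010953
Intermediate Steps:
y(U, h) = 4 (y(U, h) = -2 + 6 = 4)
I = 8 (I = -9 + (5 + 6*2) = -9 + (5 + 12) = -9 + 17 = 8)
v(r, R) = 4*R*r (v(r, R) = (2*r)*(2*R) = 4*R*r)
1/(v(I, 28) + (13 + y(1, 0))*1) = 1/(4*28*8 + (13 + 4)*1) = 1/(896 + 17*1) = 1/(896 + 17) = 1/913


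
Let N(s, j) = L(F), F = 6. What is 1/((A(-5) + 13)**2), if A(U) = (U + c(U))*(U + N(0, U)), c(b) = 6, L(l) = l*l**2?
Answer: 1/50176 ≈ 1.9930e-5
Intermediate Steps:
L(l) = l**3
N(s, j) = 216 (N(s, j) = 6**3 = 216)
A(U) = (6 + U)*(216 + U) (A(U) = (U + 6)*(U + 216) = (6 + U)*(216 + U))
1/((A(-5) + 13)**2) = 1/(((1296 + (-5)**2 + 222*(-5)) + 13)**2) = 1/(((1296 + 25 - 1110) + 13)**2) = 1/((211 + 13)**2) = 1/(224**2) = 1/50176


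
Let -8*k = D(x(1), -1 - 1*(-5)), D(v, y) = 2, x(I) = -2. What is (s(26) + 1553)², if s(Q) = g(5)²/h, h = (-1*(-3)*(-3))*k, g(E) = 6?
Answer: 2461761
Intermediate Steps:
k = -¼ (k = -⅛*2 = -¼ ≈ -0.25000)
h = 9/4 (h = (-1*(-3)*(-3))*(-¼) = (3*(-3))*(-¼) = -9*(-¼) = 9/4 ≈ 2.2500)
s(Q) = 16 (s(Q) = 6²/(9/4) = 36*(4/9) = 16)
(s(26) + 1553)² = (16 + 1553)² = 1569² = 2461761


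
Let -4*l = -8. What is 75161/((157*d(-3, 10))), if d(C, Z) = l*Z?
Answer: 75161/3140 ≈ 23.937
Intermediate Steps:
l = 2 (l = -¼*(-8) = 2)
d(C, Z) = 2*Z
75161/((157*d(-3, 10))) = 75161/((157*(2*10))) = 75161/((157*20)) = 75161/3140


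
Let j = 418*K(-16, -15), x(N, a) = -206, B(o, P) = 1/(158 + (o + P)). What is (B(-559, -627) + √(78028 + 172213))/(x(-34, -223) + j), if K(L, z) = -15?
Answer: 1/6657328 - √250241/6476 ≈ -0.077245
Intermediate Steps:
B(o, P) = 1/(158 + P + o) (B(o, P) = 1/(158 + (P + o)) = 1/(158 + P + o))
j = -6270 (j = 418*(-15) = -6270)
(B(-559, -627) + √(78028 + 172213))/(x(-34, -223) + j) = (1/(158 - 627 - 559) + √(78028 + 172213))/(-206 - 6270) = (1/(-1028) + √250241)/(-6476) = (-1/1028 + √250241)*(-1/6476) = 1/6657328 - √250241/6476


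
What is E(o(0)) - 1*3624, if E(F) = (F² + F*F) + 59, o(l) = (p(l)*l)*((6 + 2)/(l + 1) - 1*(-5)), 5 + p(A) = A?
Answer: -3565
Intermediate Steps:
p(A) = -5 + A
o(l) = l*(-5 + l)*(5 + 8/(1 + l)) (o(l) = ((-5 + l)*l)*((6 + 2)/(l + 1) - 1*(-5)) = (l*(-5 + l))*(8/(1 + l) + 5) = (l*(-5 + l))*(5 + 8/(1 + l)) = l*(-5 + l)*(5 + 8/(1 + l)))
E(F) = 59 + 2*F² (E(F) = (F² + F²) + 59 = 2*F² + 59 = 59 + 2*F²)
E(o(0)) - 1*3624 = (59 + 2*(0*(-5 + 0)*(13 + 5*0)/(1 + 0))²) - 1*3624 = (59 + 2*(0*(-5)*(13 + 0)/1)²) - 3624 = (59 + 2*(0*1*(-5)*13)²) - 3624 = (59 + 2*0²) - 3624 = (59 + 2*0) - 3624 = (59 + 0) - 3624 = 59 - 3624 = -3565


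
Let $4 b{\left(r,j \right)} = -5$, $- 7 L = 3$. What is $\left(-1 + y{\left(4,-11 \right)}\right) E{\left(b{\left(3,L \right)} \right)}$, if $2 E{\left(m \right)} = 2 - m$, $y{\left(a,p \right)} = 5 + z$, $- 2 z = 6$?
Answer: $\frac{13}{8} \approx 1.625$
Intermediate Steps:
$z = -3$ ($z = \left(- \frac{1}{2}\right) 6 = -3$)
$y{\left(a,p \right)} = 2$ ($y{\left(a,p \right)} = 5 - 3 = 2$)
$L = - \frac{3}{7}$ ($L = \left(- \frac{1}{7}\right) 3 = - \frac{3}{7} \approx -0.42857$)
$b{\left(r,j \right)} = - \frac{5}{4}$ ($b{\left(r,j \right)} = \frac{1}{4} \left(-5\right) = - \frac{5}{4}$)
$E{\left(m \right)} = 1 - \frac{m}{2}$ ($E{\left(m \right)} = \frac{2 - m}{2} = 1 - \frac{m}{2}$)
$\left(-1 + y{\left(4,-11 \right)}\right) E{\left(b{\left(3,L \right)} \right)} = \left(-1 + 2\right) \left(1 - - \frac{5}{8}\right) = 1 \left(1 + \frac{5}{8}\right) = 1 \cdot \frac{13}{8} = \frac{13}{8}$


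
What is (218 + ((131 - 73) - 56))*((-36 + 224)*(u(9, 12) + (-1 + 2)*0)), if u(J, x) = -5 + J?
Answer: 165440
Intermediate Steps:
(218 + ((131 - 73) - 56))*((-36 + 224)*(u(9, 12) + (-1 + 2)*0)) = (218 + ((131 - 73) - 56))*((-36 + 224)*((-5 + 9) + (-1 + 2)*0)) = (218 + (58 - 56))*(188*(4 + 1*0)) = (218 + 2)*(188*(4 + 0)) = 220*(188*4) = 220*752 = 165440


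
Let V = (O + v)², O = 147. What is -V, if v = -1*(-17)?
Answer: -26896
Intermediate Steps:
v = 17
V = 26896 (V = (147 + 17)² = 164² = 26896)
-V = -1*26896 = -26896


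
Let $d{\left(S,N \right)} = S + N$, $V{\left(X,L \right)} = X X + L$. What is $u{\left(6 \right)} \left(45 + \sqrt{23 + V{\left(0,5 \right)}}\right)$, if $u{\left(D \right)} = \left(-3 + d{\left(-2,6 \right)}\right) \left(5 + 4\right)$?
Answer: $405 + 18 \sqrt{7} \approx 452.62$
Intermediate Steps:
$V{\left(X,L \right)} = L + X^{2}$ ($V{\left(X,L \right)} = X^{2} + L = L + X^{2}$)
$d{\left(S,N \right)} = N + S$
$u{\left(D \right)} = 9$ ($u{\left(D \right)} = \left(-3 + \left(6 - 2\right)\right) \left(5 + 4\right) = \left(-3 + 4\right) 9 = 1 \cdot 9 = 9$)
$u{\left(6 \right)} \left(45 + \sqrt{23 + V{\left(0,5 \right)}}\right) = 9 \left(45 + \sqrt{23 + \left(5 + 0^{2}\right)}\right) = 9 \left(45 + \sqrt{23 + \left(5 + 0\right)}\right) = 9 \left(45 + \sqrt{23 + 5}\right) = 9 \left(45 + \sqrt{28}\right) = 9 \left(45 + 2 \sqrt{7}\right) = 405 + 18 \sqrt{7}$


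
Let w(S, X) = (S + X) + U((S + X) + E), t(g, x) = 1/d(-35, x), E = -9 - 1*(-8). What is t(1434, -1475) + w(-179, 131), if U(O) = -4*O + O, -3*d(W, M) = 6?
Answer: 197/2 ≈ 98.500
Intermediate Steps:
E = -1 (E = -9 + 8 = -1)
d(W, M) = -2 (d(W, M) = -⅓*6 = -2)
t(g, x) = -½ (t(g, x) = 1/(-2) = -½)
U(O) = -3*O
w(S, X) = 3 - 2*S - 2*X (w(S, X) = (S + X) - 3*((S + X) - 1) = (S + X) - 3*(-1 + S + X) = (S + X) + (3 - 3*S - 3*X) = 3 - 2*S - 2*X)
t(1434, -1475) + w(-179, 131) = -½ + (3 - 2*(-179) - 2*131) = -½ + (3 + 358 - 262) = -½ + 99 = 197/2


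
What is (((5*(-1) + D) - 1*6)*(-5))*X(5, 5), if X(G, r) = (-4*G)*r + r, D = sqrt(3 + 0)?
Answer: -5225 + 475*sqrt(3) ≈ -4402.3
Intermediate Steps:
D = sqrt(3) ≈ 1.7320
X(G, r) = r - 4*G*r (X(G, r) = -4*G*r + r = r - 4*G*r)
(((5*(-1) + D) - 1*6)*(-5))*X(5, 5) = (((5*(-1) + sqrt(3)) - 1*6)*(-5))*(5*(1 - 4*5)) = (((-5 + sqrt(3)) - 6)*(-5))*(5*(1 - 20)) = ((-11 + sqrt(3))*(-5))*(5*(-19)) = (55 - 5*sqrt(3))*(-95) = -5225 + 475*sqrt(3)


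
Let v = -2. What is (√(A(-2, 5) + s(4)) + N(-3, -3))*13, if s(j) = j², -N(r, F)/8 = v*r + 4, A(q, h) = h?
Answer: -1040 + 13*√21 ≈ -980.43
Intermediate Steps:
N(r, F) = -32 + 16*r (N(r, F) = -8*(-2*r + 4) = -8*(4 - 2*r) = -32 + 16*r)
(√(A(-2, 5) + s(4)) + N(-3, -3))*13 = (√(5 + 4²) + (-32 + 16*(-3)))*13 = (√(5 + 16) + (-32 - 48))*13 = (√21 - 80)*13 = (-80 + √21)*13 = -1040 + 13*√21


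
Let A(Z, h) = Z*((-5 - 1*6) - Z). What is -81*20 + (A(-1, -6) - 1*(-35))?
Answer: -1575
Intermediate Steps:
A(Z, h) = Z*(-11 - Z) (A(Z, h) = Z*((-5 - 6) - Z) = Z*(-11 - Z))
-81*20 + (A(-1, -6) - 1*(-35)) = -81*20 + (-1*(-1)*(11 - 1) - 1*(-35)) = -1620 + (-1*(-1)*10 + 35) = -1620 + (10 + 35) = -1620 + 45 = -1575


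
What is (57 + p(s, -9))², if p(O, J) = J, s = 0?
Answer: 2304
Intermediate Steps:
(57 + p(s, -9))² = (57 - 9)² = 48² = 2304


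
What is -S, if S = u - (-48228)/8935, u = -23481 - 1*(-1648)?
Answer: 195029627/8935 ≈ 21828.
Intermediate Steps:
u = -21833 (u = -23481 + 1648 = -21833)
S = -195029627/8935 (S = -21833 - (-48228)/8935 = -21833 - 1*(-48228/8935) = -21833 + 48228/8935 = -195029627/8935 ≈ -21828.)
-S = -1*(-195029627/8935) = 195029627/8935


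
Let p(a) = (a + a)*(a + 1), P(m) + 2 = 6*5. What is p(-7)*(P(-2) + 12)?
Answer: 3360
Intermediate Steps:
P(m) = 28 (P(m) = -2 + 6*5 = -2 + 30 = 28)
p(a) = 2*a*(1 + a) (p(a) = (2*a)*(1 + a) = 2*a*(1 + a))
p(-7)*(P(-2) + 12) = (2*(-7)*(1 - 7))*(28 + 12) = (2*(-7)*(-6))*40 = 84*40 = 3360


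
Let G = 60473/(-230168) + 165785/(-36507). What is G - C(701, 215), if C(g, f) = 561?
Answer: -4754305011427/8402743176 ≈ -565.80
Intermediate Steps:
G = -40366089691/8402743176 (G = 60473*(-1/230168) + 165785*(-1/36507) = -60473/230168 - 165785/36507 = -40366089691/8402743176 ≈ -4.8039)
G - C(701, 215) = -40366089691/8402743176 - 1*561 = -40366089691/8402743176 - 561 = -4754305011427/8402743176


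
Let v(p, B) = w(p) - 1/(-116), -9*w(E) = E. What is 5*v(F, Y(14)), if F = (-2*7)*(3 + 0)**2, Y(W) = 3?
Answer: 8125/116 ≈ 70.043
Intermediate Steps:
w(E) = -E/9
F = -126 (F = -14*3**2 = -14*9 = -126)
v(p, B) = 1/116 - p/9 (v(p, B) = -p/9 - 1/(-116) = -p/9 - 1*(-1/116) = -p/9 + 1/116 = 1/116 - p/9)
5*v(F, Y(14)) = 5*(1/116 - 1/9*(-126)) = 5*(1/116 + 14) = 5*(1625/116) = 8125/116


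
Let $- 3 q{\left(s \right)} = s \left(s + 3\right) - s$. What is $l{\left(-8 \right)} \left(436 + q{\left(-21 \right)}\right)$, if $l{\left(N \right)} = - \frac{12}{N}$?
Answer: $\frac{909}{2} \approx 454.5$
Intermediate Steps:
$q{\left(s \right)} = \frac{s}{3} - \frac{s \left(3 + s\right)}{3}$ ($q{\left(s \right)} = - \frac{s \left(s + 3\right) - s}{3} = - \frac{s \left(3 + s\right) - s}{3} = - \frac{- s + s \left(3 + s\right)}{3} = \frac{s}{3} - \frac{s \left(3 + s\right)}{3}$)
$l{\left(-8 \right)} \left(436 + q{\left(-21 \right)}\right) = - \frac{12}{-8} \left(436 - - 7 \left(2 - 21\right)\right) = \left(-12\right) \left(- \frac{1}{8}\right) \left(436 - \left(-7\right) \left(-19\right)\right) = \frac{3 \left(436 - 133\right)}{2} = \frac{3}{2} \cdot 303 = \frac{909}{2}$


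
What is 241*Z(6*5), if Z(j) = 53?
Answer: 12773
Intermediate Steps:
241*Z(6*5) = 241*53 = 12773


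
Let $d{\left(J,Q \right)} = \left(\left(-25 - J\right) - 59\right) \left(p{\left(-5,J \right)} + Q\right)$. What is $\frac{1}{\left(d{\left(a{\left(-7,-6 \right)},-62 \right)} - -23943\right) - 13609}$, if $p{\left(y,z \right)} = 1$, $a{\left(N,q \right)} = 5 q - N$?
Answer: $\frac{1}{14055} \approx 7.1149 \cdot 10^{-5}$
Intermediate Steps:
$a{\left(N,q \right)} = - N + 5 q$
$d{\left(J,Q \right)} = \left(1 + Q\right) \left(-84 - J\right)$ ($d{\left(J,Q \right)} = \left(\left(-25 - J\right) - 59\right) \left(1 + Q\right) = \left(-84 - J\right) \left(1 + Q\right) = \left(1 + Q\right) \left(-84 - J\right)$)
$\frac{1}{\left(d{\left(a{\left(-7,-6 \right)},-62 \right)} - -23943\right) - 13609} = \frac{1}{\left(\left(-84 - \left(\left(-1\right) \left(-7\right) + 5 \left(-6\right)\right) - -5208 - \left(\left(-1\right) \left(-7\right) + 5 \left(-6\right)\right) \left(-62\right)\right) - -23943\right) - 13609} = \frac{1}{\left(\left(-84 - \left(7 - 30\right) + 5208 - \left(7 - 30\right) \left(-62\right)\right) + 23943\right) - 13609} = \frac{1}{\left(\left(-84 - -23 + 5208 - \left(-23\right) \left(-62\right)\right) + 23943\right) - 13609} = \frac{1}{\left(\left(-84 + 23 + 5208 - 1426\right) + 23943\right) - 13609} = \frac{1}{\left(3721 + 23943\right) - 13609} = \frac{1}{27664 - 13609} = \frac{1}{14055}$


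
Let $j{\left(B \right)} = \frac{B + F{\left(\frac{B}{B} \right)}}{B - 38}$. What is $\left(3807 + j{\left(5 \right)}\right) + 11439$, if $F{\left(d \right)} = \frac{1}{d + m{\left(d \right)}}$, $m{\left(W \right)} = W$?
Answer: $\frac{91475}{6} \approx 15246.0$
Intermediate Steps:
$F{\left(d \right)} = \frac{1}{2 d}$ ($F{\left(d \right)} = \frac{1}{d + d} = \frac{1}{2 d}$)
$j{\left(B \right)} = \frac{\frac{1}{2} + B}{-38 + B}$ ($j{\left(B \right)} = \frac{B + \frac{1}{2 \frac{B}{B}}}{B - 38} = \frac{B + \frac{1}{2 \cdot 1}}{-38 + B} = \frac{B + \frac{1}{2} \cdot 1}{-38 + B} = \frac{B + \frac{1}{2}}{-38 + B} = \frac{\frac{1}{2} + B}{-38 + B}$)
$\left(3807 + j{\left(5 \right)}\right) + 11439 = \left(3807 + \frac{\frac{1}{2} + 5}{-38 + 5}\right) + 11439 = \left(3807 + \frac{1}{-33} \cdot \frac{11}{2}\right) + 11439 = \left(3807 - \frac{1}{6}\right) + 11439 = \frac{22841}{6} + 11439 = \frac{91475}{6}$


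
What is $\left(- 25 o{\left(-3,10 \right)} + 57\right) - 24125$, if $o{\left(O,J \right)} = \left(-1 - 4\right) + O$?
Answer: $-23868$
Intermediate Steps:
$o{\left(O,J \right)} = -5 + O$
$\left(- 25 o{\left(-3,10 \right)} + 57\right) - 24125 = \left(- 25 \left(-5 - 3\right) + 57\right) - 24125 = \left(\left(-25\right) \left(-8\right) + 57\right) - 24125 = \left(200 + 57\right) - 24125 = 257 - 24125 = -23868$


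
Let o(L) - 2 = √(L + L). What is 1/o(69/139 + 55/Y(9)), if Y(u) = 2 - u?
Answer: 973/9108 - I*√3484313/9108 ≈ 0.10683 - 0.20494*I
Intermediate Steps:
o(L) = 2 + √2*√L (o(L) = 2 + √(L + L) = 2 + √(2*L) = 2 + √2*√L)
1/o(69/139 + 55/Y(9)) = 1/(2 + √2*√(69/139 + 55/(2 - 1*9))) = 1/(2 + √2*√(69*(1/139) + 55/(2 - 9))) = 1/(2 + √2*√(69/139 + 55/(-7))) = 1/(2 + √2*√(69/139 + 55*(-⅐))) = 1/(2 + √2*√(69/139 - 55/7)) = 1/(2 + √2*√(-7162/973)) = 1/(2 + √2*(I*√6968626/973)) = 1/(2 + 2*I*√3484313/973)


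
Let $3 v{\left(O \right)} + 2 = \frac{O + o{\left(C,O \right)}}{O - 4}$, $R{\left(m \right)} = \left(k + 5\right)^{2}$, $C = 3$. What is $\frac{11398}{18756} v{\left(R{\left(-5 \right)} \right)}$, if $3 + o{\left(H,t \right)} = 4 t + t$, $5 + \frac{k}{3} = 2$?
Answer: $\frac{131077}{112536} \approx 1.1648$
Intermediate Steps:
$k = -9$ ($k = -15 + 3 \cdot 2 = -15 + 6 = -9$)
$o{\left(H,t \right)} = -3 + 5 t$ ($o{\left(H,t \right)} = -3 + \left(4 t + t\right) = -3 + 5 t$)
$R{\left(m \right)} = 16$ ($R{\left(m \right)} = \left(-9 + 5\right)^{2} = \left(-4\right)^{2} = 16$)
$v{\left(O \right)} = - \frac{2}{3} + \frac{-3 + 6 O}{3 \left(-4 + O\right)}$ ($v{\left(O \right)} = - \frac{2}{3} + \frac{\left(O + \left(-3 + 5 O\right)\right) \frac{1}{O - 4}}{3} = - \frac{2}{3} + \frac{\left(-3 + 6 O\right) \frac{1}{-4 + O}}{3} = - \frac{2}{3} + \frac{\frac{1}{-4 + O} \left(-3 + 6 O\right)}{3} = - \frac{2}{3} + \frac{-3 + 6 O}{3 \left(-4 + O\right)}$)
$\frac{11398}{18756} v{\left(R{\left(-5 \right)} \right)} = \frac{11398}{18756} \frac{5 + 4 \cdot 16}{3 \left(-4 + 16\right)} = 11398 \cdot \frac{1}{18756} \frac{5 + 64}{3 \cdot 12} = \frac{5699 \cdot \frac{1}{3} \cdot \frac{1}{12} \cdot 69}{9378} = \frac{5699}{9378} \cdot \frac{23}{12} = \frac{131077}{112536}$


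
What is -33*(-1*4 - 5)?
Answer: 297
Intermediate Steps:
-33*(-1*4 - 5) = -33*(-4 - 5) = -33*(-9) = 297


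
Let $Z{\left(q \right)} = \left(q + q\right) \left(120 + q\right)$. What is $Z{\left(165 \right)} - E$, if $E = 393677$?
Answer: $-299627$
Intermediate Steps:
$Z{\left(q \right)} = 2 q \left(120 + q\right)$
$Z{\left(165 \right)} - E = 2 \cdot 165 \left(120 + 165\right) - 393677 = 2 \cdot 165 \cdot 285 - 393677 = 94050 - 393677 = -299627$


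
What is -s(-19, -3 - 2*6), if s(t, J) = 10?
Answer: -10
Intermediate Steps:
-s(-19, -3 - 2*6) = -1*10 = -10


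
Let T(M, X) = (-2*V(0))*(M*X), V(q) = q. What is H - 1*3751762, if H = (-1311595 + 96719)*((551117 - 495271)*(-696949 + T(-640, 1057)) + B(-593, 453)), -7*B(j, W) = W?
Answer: 330996243217921222/7 ≈ 4.7285e+16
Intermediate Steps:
T(M, X) = 0 (T(M, X) = (-2*0)*(M*X) = 0*(M*X) = 0)
B(j, W) = -W/7
H = 330996243244183556/7 (H = (-1311595 + 96719)*((551117 - 495271)*(-696949 + 0) - ⅐*453) = -1214876*(55846*(-696949) - 453/7) = -1214876*(-38921813854 - 453/7) = -1214876*(-272452697431/7) = 330996243244183556/7 ≈ 4.7285e+16)
H - 1*3751762 = 330996243244183556/7 - 1*3751762 = 330996243244183556/7 - 3751762 = 330996243217921222/7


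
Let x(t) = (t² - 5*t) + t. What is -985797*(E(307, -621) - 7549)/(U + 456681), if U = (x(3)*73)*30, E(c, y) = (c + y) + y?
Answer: 2787833916/150037 ≈ 18581.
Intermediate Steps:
E(c, y) = c + 2*y
x(t) = t² - 4*t
U = -6570 (U = ((3*(-4 + 3))*73)*30 = ((3*(-1))*73)*30 = -3*73*30 = -219*30 = -6570)
-985797*(E(307, -621) - 7549)/(U + 456681) = -985797*((307 + 2*(-621)) - 7549)/(-6570 + 456681) = -985797/(450111/((307 - 1242) - 7549)) = -985797/(450111/(-935 - 7549)) = -985797/(450111/(-8484)) = -985797/(450111*(-1/8484)) = -985797/(-150037/2828) = -985797*(-2828/150037) = 2787833916/150037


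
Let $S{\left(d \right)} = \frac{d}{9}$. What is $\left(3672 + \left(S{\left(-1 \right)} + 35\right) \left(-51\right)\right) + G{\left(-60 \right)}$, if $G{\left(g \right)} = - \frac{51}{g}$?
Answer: $\frac{113611}{60} \approx 1893.5$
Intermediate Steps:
$S{\left(d \right)} = \frac{d}{9}$ ($S{\left(d \right)} = d \frac{1}{9} = \frac{d}{9}$)
$\left(3672 + \left(S{\left(-1 \right)} + 35\right) \left(-51\right)\right) + G{\left(-60 \right)} = \left(3672 + \left(\frac{1}{9} \left(-1\right) + 35\right) \left(-51\right)\right) - \frac{51}{-60} = \left(3672 + \left(- \frac{1}{9} + 35\right) \left(-51\right)\right) - - \frac{17}{20} = \left(3672 + \frac{314}{9} \left(-51\right)\right) + \frac{17}{20} = \left(3672 - \frac{5338}{3}\right) + \frac{17}{20} = \frac{5678}{3} + \frac{17}{20} = \frac{113611}{60}$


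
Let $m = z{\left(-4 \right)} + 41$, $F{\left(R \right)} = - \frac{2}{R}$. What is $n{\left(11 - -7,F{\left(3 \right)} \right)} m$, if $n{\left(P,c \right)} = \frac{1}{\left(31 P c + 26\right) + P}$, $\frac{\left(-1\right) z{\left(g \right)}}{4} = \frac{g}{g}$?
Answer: $- \frac{37}{328} \approx -0.1128$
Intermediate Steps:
$z{\left(g \right)} = -4$ ($z{\left(g \right)} = - 4 \frac{g}{g} = \left(-4\right) 1 = -4$)
$n{\left(P,c \right)} = \frac{1}{26 + P + 31 P c}$ ($n{\left(P,c \right)} = \frac{1}{\left(31 P c + 26\right) + P} = \frac{1}{\left(26 + 31 P c\right) + P} = \frac{1}{26 + P + 31 P c}$)
$m = 37$ ($m = -4 + 41 = 37$)
$n{\left(11 - -7,F{\left(3 \right)} \right)} m = \frac{1}{26 + \left(11 - -7\right) + 31 \left(11 - -7\right) \left(- \frac{2}{3}\right)} 37 = \frac{1}{26 + \left(11 + 7\right) + 31 \left(11 + 7\right) \left(\left(-2\right) \frac{1}{3}\right)} 37 = \frac{1}{26 + 18 + 31 \cdot 18 \left(- \frac{2}{3}\right)} 37 = \frac{1}{26 + 18 - 372} \cdot 37 = \frac{1}{-328} \cdot 37 = \left(- \frac{1}{328}\right) 37 = - \frac{37}{328}$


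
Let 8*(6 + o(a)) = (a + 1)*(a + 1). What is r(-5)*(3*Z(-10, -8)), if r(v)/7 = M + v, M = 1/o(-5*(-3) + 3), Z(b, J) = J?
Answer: 261576/313 ≈ 835.71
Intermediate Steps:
o(a) = -6 + (1 + a)**2/8 (o(a) = -6 + ((a + 1)*(a + 1))/8 = -6 + ((1 + a)*(1 + a))/8 = -6 + (1 + a)**2/8)
M = 8/313 (M = 1/(-6 + (1 + (-5*(-3) + 3))**2/8) = 1/(-6 + (1 + (15 + 3))**2/8) = 1/(-6 + (1 + 18)**2/8) = 1/(-6 + (1/8)*19**2) = 1/(-6 + (1/8)*361) = 1/(-6 + 361/8) = 1/(313/8) = 8/313 ≈ 0.025559)
r(v) = 56/313 + 7*v (r(v) = 7*(8/313 + v) = 56/313 + 7*v)
r(-5)*(3*Z(-10, -8)) = (56/313 + 7*(-5))*(3*(-8)) = (56/313 - 35)*(-24) = -10899/313*(-24) = 261576/313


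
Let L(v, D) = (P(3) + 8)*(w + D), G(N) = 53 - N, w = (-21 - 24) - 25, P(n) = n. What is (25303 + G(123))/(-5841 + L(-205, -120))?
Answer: -25233/7931 ≈ -3.1816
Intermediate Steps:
w = -70 (w = -45 - 25 = -70)
L(v, D) = -770 + 11*D (L(v, D) = (3 + 8)*(-70 + D) = 11*(-70 + D) = -770 + 11*D)
(25303 + G(123))/(-5841 + L(-205, -120)) = (25303 + (53 - 1*123))/(-5841 + (-770 + 11*(-120))) = (25303 + (53 - 123))/(-5841 + (-770 - 1320)) = (25303 - 70)/(-5841 - 2090) = 25233/(-7931) = 25233*(-1/7931) = -25233/7931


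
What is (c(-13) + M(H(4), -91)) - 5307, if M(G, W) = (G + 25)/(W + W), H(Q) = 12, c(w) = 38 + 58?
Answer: -948439/182 ≈ -5211.2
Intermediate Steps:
c(w) = 96
M(G, W) = (25 + G)/(2*W) (M(G, W) = (25 + G)/((2*W)) = (25 + G)*(1/(2*W)) = (25 + G)/(2*W))
(c(-13) + M(H(4), -91)) - 5307 = (96 + (1/2)*(25 + 12)/(-91)) - 5307 = (96 + (1/2)*(-1/91)*37) - 5307 = (96 - 37/182) - 5307 = 17435/182 - 5307 = -948439/182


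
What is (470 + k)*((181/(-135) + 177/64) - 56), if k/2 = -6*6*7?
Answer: 8015993/4320 ≈ 1855.6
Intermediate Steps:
k = -504 (k = 2*(-6*6*7) = 2*(-36*7) = 2*(-252) = -504)
(470 + k)*((181/(-135) + 177/64) - 56) = (470 - 504)*((181/(-135) + 177/64) - 56) = -34*((181*(-1/135) + 177*(1/64)) - 56) = -34*((-181/135 + 177/64) - 56) = -34*(12311/8640 - 56) = -34*(-471529/8640) = 8015993/4320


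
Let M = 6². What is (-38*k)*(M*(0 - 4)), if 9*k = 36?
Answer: 21888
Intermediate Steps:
k = 4 (k = (⅑)*36 = 4)
M = 36
(-38*k)*(M*(0 - 4)) = (-38*4)*(36*(0 - 4)) = -5472*(-4) = -152*(-144) = 21888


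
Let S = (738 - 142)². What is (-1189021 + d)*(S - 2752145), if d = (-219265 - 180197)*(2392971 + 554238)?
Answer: 2821902571575331891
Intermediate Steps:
S = 355216 (S = 596² = 355216)
d = -1177298001558 (d = -399462*2947209 = -1177298001558)
(-1189021 + d)*(S - 2752145) = (-1189021 - 1177298001558)*(355216 - 2752145) = -1177299190579*(-2396929) = 2821902571575331891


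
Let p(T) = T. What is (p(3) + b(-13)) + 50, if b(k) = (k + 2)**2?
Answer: 174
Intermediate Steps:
b(k) = (2 + k)**2
(p(3) + b(-13)) + 50 = (3 + (2 - 13)**2) + 50 = (3 + (-11)**2) + 50 = (3 + 121) + 50 = 124 + 50 = 174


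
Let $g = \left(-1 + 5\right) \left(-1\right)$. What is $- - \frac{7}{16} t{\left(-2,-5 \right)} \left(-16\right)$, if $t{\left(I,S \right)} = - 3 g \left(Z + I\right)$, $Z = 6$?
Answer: $-336$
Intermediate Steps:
$g = -4$ ($g = 4 \left(-1\right) = -4$)
$t{\left(I,S \right)} = 72 + 12 I$ ($t{\left(I,S \right)} = \left(-3\right) \left(-4\right) \left(6 + I\right) = 12 \left(6 + I\right) = 72 + 12 I$)
$- - \frac{7}{16} t{\left(-2,-5 \right)} \left(-16\right) = - - \frac{7}{16} \left(72 + 12 \left(-2\right)\right) \left(-16\right) = - \left(-7\right) \frac{1}{16} \left(72 - 24\right) \left(-16\right) = - \left(- \frac{7}{16}\right) 48 \left(-16\right) = - \left(-21\right) \left(-16\right) = \left(-1\right) 336 = -336$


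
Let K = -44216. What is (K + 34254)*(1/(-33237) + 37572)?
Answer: -12440351968606/33237 ≈ -3.7429e+8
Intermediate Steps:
(K + 34254)*(1/(-33237) + 37572) = (-44216 + 34254)*(1/(-33237) + 37572) = -9962*(-1/33237 + 37572) = -9962*1248780563/33237 = -12440351968606/33237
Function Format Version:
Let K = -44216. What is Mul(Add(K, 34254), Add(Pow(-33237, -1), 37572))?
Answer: Rational(-12440351968606, 33237) ≈ -3.7429e+8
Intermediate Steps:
Mul(Add(K, 34254), Add(Pow(-33237, -1), 37572)) = Mul(Add(-44216, 34254), Add(Pow(-33237, -1), 37572)) = Mul(-9962, Add(Rational(-1, 33237), 37572)) = Mul(-9962, Rational(1248780563, 33237)) = Rational(-12440351968606, 33237)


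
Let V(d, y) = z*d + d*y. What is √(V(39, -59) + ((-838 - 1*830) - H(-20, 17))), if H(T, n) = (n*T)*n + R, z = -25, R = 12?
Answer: 2*√206 ≈ 28.705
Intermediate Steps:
V(d, y) = -25*d + d*y
H(T, n) = 12 + T*n² (H(T, n) = (n*T)*n + 12 = (T*n)*n + 12 = T*n² + 12 = 12 + T*n²)
√(V(39, -59) + ((-838 - 1*830) - H(-20, 17))) = √(39*(-25 - 59) + ((-838 - 1*830) - (12 - 20*17²))) = √(39*(-84) + ((-838 - 830) - (12 - 20*289))) = √(-3276 + (-1668 - (12 - 5780))) = √(-3276 + (-1668 - 1*(-5768))) = √(-3276 + (-1668 + 5768)) = √(-3276 + 4100) = √824 = 2*√206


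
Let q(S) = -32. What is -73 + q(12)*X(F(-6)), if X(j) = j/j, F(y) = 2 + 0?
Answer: -105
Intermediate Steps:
F(y) = 2
X(j) = 1
-73 + q(12)*X(F(-6)) = -73 - 32*1 = -73 - 32 = -105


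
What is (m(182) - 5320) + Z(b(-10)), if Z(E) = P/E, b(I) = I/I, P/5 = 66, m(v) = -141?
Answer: -5131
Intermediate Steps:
P = 330 (P = 5*66 = 330)
b(I) = 1
Z(E) = 330/E
(m(182) - 5320) + Z(b(-10)) = (-141 - 5320) + 330/1 = -5461 + 330*1 = -5461 + 330 = -5131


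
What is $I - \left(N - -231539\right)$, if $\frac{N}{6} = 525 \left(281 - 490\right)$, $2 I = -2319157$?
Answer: $- \frac{1465535}{2} \approx -7.3277 \cdot 10^{5}$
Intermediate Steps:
$I = - \frac{2319157}{2}$ ($I = \frac{1}{2} \left(-2319157\right) = - \frac{2319157}{2} \approx -1.1596 \cdot 10^{6}$)
$N = -658350$ ($N = 6 \cdot 525 \left(281 - 490\right) = 6 \cdot 525 \left(-209\right) = 6 \left(-109725\right) = -658350$)
$I - \left(N - -231539\right) = - \frac{2319157}{2} - \left(-658350 - -231539\right) = - \frac{2319157}{2} - \left(-658350 + 231539\right) = - \frac{2319157}{2} - -426811 = - \frac{2319157}{2} + 426811 = - \frac{1465535}{2}$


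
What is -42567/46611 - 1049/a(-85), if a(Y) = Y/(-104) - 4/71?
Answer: -40142157061/29100801 ≈ -1379.4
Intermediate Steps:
a(Y) = -4/71 - Y/104 (a(Y) = Y*(-1/104) - 4*1/71 = -Y/104 - 4/71 = -4/71 - Y/104)
-42567/46611 - 1049/a(-85) = -42567/46611 - 1049/(-4/71 - 1/104*(-85)) = -42567*1/46611 - 1049/(-4/71 + 85/104) = -14189/15537 - 1049/5619/7384 = -14189/15537 - 1049*7384/5619 = -14189/15537 - 7745816/5619 = -40142157061/29100801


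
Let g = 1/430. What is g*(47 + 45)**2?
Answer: 4232/215 ≈ 19.684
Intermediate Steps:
g = 1/430 ≈ 0.0023256
g*(47 + 45)**2 = (47 + 45)**2/430 = (1/430)*92**2 = (1/430)*8464 = 4232/215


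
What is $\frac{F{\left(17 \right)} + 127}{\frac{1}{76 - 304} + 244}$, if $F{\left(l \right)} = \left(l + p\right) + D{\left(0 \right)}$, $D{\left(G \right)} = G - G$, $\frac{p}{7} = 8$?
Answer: $\frac{45600}{55631} \approx 0.81969$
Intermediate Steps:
$p = 56$ ($p = 7 \cdot 8 = 56$)
$D{\left(G \right)} = 0$
$F{\left(l \right)} = 56 + l$ ($F{\left(l \right)} = \left(l + 56\right) + 0 = \left(56 + l\right) + 0 = 56 + l$)
$\frac{F{\left(17 \right)} + 127}{\frac{1}{76 - 304} + 244} = \frac{\left(56 + 17\right) + 127}{\frac{1}{76 - 304} + 244} = \frac{73 + 127}{\frac{1}{-228} + 244} = \frac{200}{- \frac{1}{228} + 244} = \frac{200}{\frac{55631}{228}} = 200 \cdot \frac{228}{55631} = \frac{45600}{55631}$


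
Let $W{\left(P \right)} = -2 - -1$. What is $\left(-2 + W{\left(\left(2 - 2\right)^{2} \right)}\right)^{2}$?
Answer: $9$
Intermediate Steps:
$W{\left(P \right)} = -1$ ($W{\left(P \right)} = -2 + 1 = -1$)
$\left(-2 + W{\left(\left(2 - 2\right)^{2} \right)}\right)^{2} = \left(-2 - 1\right)^{2} = \left(-3\right)^{2} = 9$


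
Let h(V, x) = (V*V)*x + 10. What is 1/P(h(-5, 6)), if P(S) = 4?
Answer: ¼ ≈ 0.25000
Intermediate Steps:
h(V, x) = 10 + x*V² (h(V, x) = V²*x + 10 = x*V² + 10 = 10 + x*V²)
1/P(h(-5, 6)) = 1/4 = ¼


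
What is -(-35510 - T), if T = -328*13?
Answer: 31246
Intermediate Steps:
T = -4264
-(-35510 - T) = -(-35510 - 1*(-4264)) = -(-35510 + 4264) = -1*(-31246) = 31246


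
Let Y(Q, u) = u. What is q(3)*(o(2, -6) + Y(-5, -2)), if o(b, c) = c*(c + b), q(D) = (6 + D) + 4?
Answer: 286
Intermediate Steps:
q(D) = 10 + D
o(b, c) = c*(b + c)
q(3)*(o(2, -6) + Y(-5, -2)) = (10 + 3)*(-6*(2 - 6) - 2) = 13*(-6*(-4) - 2) = 13*(24 - 2) = 13*22 = 286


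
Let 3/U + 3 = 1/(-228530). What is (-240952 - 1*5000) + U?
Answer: -168623163222/685591 ≈ -2.4595e+5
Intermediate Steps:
U = -685590/685591 (U = 3/(-3 + 1/(-228530)) = 3/(-3 - 1/228530) = 3/(-685591/228530) = 3*(-228530/685591) = -685590/685591 ≈ -1.0000)
(-240952 - 1*5000) + U = (-240952 - 1*5000) - 685590/685591 = (-240952 - 5000) - 685590/685591 = -245952 - 685590/685591 = -168623163222/685591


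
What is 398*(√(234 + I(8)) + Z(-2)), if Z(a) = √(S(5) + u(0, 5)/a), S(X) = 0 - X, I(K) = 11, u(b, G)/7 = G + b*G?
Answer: 2786*√5 + 597*I*√10 ≈ 6229.7 + 1887.9*I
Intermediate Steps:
u(b, G) = 7*G + 7*G*b (u(b, G) = 7*(G + b*G) = 7*(G + G*b) = 7*G + 7*G*b)
S(X) = -X
Z(a) = √(-5 + 35/a) (Z(a) = √(-1*5 + (7*5*(1 + 0))/a) = √(-5 + (7*5*1)/a) = √(-5 + 35/a))
398*(√(234 + I(8)) + Z(-2)) = 398*(√(234 + 11) + √(-5 + 35/(-2))) = 398*(√245 + √(-5 + 35*(-½))) = 398*(7*√5 + √(-5 - 35/2)) = 398*(7*√5 + √(-45/2)) = 398*(7*√5 + 3*I*√10/2) = 2786*√5 + 597*I*√10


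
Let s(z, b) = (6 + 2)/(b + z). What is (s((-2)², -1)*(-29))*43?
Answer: -9976/3 ≈ -3325.3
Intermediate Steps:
s(z, b) = 8/(b + z)
(s((-2)², -1)*(-29))*43 = ((8/(-1 + (-2)²))*(-29))*43 = ((8/(-1 + 4))*(-29))*43 = ((8/3)*(-29))*43 = -232/3*43 = -9976/3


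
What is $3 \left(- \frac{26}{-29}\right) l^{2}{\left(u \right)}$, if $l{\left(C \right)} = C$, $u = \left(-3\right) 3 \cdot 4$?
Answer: $\frac{101088}{29} \approx 3485.8$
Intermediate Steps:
$u = -36$ ($u = \left(-9\right) 4 = -36$)
$3 \left(- \frac{26}{-29}\right) l^{2}{\left(u \right)} = 3 \left(- \frac{26}{-29}\right) \left(-36\right)^{2} = 3 \left(\left(-26\right) \left(- \frac{1}{29}\right)\right) 1296 = 3 \cdot \frac{26}{29} \cdot 1296 = \frac{78}{29} \cdot 1296 = \frac{101088}{29}$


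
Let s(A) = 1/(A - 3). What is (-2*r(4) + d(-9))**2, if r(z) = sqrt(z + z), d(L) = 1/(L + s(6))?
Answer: 21641/676 + 12*sqrt(2)/13 ≈ 33.319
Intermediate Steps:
s(A) = 1/(-3 + A)
d(L) = 1/(1/3 + L) (d(L) = 1/(L + 1/(-3 + 6)) = 1/(L + 1/3) = 1/(1/3 + L))
r(z) = sqrt(2)*sqrt(z) (r(z) = sqrt(2*z) = sqrt(2)*sqrt(z))
(-2*r(4) + d(-9))**2 = (-2*sqrt(2)*sqrt(4) + 3/(1 + 3*(-9)))**2 = (-2*sqrt(2)*2 + 3/(1 - 27))**2 = (-4*sqrt(2) + 3/(-26))**2 = (-4*sqrt(2) + 3*(-1/26))**2 = (-4*sqrt(2) - 3/26)**2 = (-3/26 - 4*sqrt(2))**2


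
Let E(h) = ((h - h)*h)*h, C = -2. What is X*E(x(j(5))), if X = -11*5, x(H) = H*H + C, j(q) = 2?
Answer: 0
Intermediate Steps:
x(H) = -2 + H² (x(H) = H*H - 2 = H² - 2 = -2 + H²)
X = -55
E(h) = 0 (E(h) = (0*h)*h = 0*h = 0)
X*E(x(j(5))) = -55*0 = 0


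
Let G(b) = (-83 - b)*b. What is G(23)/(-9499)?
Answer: 106/413 ≈ 0.25666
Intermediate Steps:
G(b) = b*(-83 - b)
G(23)/(-9499) = -1*23*(83 + 23)/(-9499) = -1*23*106*(-1/9499) = -2438*(-1/9499) = 106/413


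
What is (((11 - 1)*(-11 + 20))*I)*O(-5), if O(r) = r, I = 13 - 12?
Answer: -450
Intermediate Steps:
I = 1
(((11 - 1)*(-11 + 20))*I)*O(-5) = (((11 - 1)*(-11 + 20))*1)*(-5) = ((10*9)*1)*(-5) = (90*1)*(-5) = 90*(-5) = -450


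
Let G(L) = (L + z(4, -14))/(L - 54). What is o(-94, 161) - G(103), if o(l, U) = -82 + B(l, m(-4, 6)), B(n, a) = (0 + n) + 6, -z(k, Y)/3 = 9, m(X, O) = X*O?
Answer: -8406/49 ≈ -171.55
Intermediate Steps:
m(X, O) = O*X
z(k, Y) = -27 (z(k, Y) = -3*9 = -27)
G(L) = (-27 + L)/(-54 + L) (G(L) = (L - 27)/(L - 54) = (-27 + L)/(-54 + L))
B(n, a) = 6 + n (B(n, a) = n + 6 = 6 + n)
o(l, U) = -76 + l (o(l, U) = -82 + (6 + l) = -76 + l)
o(-94, 161) - G(103) = (-76 - 94) - (-27 + 103)/(-54 + 103) = -170 - 76/49 = -8406/49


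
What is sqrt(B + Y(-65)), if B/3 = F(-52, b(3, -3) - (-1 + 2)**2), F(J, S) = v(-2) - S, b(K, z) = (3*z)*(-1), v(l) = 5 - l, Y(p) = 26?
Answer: sqrt(23) ≈ 4.7958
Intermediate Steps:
b(K, z) = -3*z
F(J, S) = 7 - S (F(J, S) = (5 - 1*(-2)) - S = (5 + 2) - S = 7 - S)
B = -3 (B = 3*(7 - (-3*(-3) - (-1 + 2)**2)) = 3*(7 - (9 - 1*1**2)) = 3*(7 - (9 - 1*1)) = 3*(7 - (9 - 1)) = 3*(7 - 1*8) = 3*(7 - 8) = 3*(-1) = -3)
sqrt(B + Y(-65)) = sqrt(-3 + 26) = sqrt(23)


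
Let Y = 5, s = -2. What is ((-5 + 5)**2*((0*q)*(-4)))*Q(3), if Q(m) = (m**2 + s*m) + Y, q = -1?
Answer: 0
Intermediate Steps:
Q(m) = 5 + m**2 - 2*m (Q(m) = (m**2 - 2*m) + 5 = 5 + m**2 - 2*m)
((-5 + 5)**2*((0*q)*(-4)))*Q(3) = ((-5 + 5)**2*((0*(-1))*(-4)))*(5 + 3**2 - 2*3) = (0**2*(0*(-4)))*(5 + 9 - 6) = (0*0)*8 = 0*8 = 0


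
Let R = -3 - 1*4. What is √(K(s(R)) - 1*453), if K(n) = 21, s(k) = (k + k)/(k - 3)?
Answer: 12*I*√3 ≈ 20.785*I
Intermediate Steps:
R = -7 (R = -3 - 4 = -7)
s(k) = 2*k/(-3 + k) (s(k) = (2*k)/(-3 + k) = 2*k/(-3 + k))
√(K(s(R)) - 1*453) = √(21 - 1*453) = √(21 - 453) = √(-432) = 12*I*√3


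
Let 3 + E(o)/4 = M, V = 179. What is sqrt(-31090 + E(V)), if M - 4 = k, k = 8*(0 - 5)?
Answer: I*sqrt(31246) ≈ 176.77*I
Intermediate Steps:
k = -40 (k = 8*(-5) = -40)
M = -36 (M = 4 - 40 = -36)
E(o) = -156 (E(o) = -12 + 4*(-36) = -12 - 144 = -156)
sqrt(-31090 + E(V)) = sqrt(-31090 - 156) = sqrt(-31246) = I*sqrt(31246)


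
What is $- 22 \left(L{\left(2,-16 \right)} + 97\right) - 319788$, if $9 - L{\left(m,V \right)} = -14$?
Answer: $-322428$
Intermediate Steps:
$L{\left(m,V \right)} = 23$ ($L{\left(m,V \right)} = 9 - -14 = 9 + 14 = 23$)
$- 22 \left(L{\left(2,-16 \right)} + 97\right) - 319788 = - 22 \left(23 + 97\right) - 319788 = \left(-22\right) 120 - 319788 = -2640 - 319788 = -322428$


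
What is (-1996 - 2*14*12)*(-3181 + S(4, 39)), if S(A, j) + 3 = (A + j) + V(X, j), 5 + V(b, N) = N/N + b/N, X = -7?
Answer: 286047784/39 ≈ 7.3346e+6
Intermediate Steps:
V(b, N) = -4 + b/N (V(b, N) = -5 + (N/N + b/N) = -5 + (1 + b/N) = -4 + b/N)
S(A, j) = -7 + A + j - 7/j (S(A, j) = -3 + ((A + j) + (-4 - 7/j)) = -3 + (-4 + A + j - 7/j) = -7 + A + j - 7/j)
(-1996 - 2*14*12)*(-3181 + S(4, 39)) = (-1996 - 2*14*12)*(-3181 + (-7 + 4 + 39 - 7/39)) = (-1996 - 28*12)*(-3181 + (-7 + 4 + 39 - 7*1/39)) = (-1996 - 336)*(-3181 + (-7 + 4 + 39 - 7/39)) = -2332*(-3181 + 1397/39) = -2332*(-122662/39) = 286047784/39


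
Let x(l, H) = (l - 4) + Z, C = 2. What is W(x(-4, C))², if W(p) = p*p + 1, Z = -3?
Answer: 14884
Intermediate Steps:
x(l, H) = -7 + l (x(l, H) = (l - 4) - 3 = (-4 + l) - 3 = -7 + l)
W(p) = 1 + p² (W(p) = p² + 1 = 1 + p²)
W(x(-4, C))² = (1 + (-7 - 4)²)² = (1 + (-11)²)² = (1 + 121)² = 122² = 14884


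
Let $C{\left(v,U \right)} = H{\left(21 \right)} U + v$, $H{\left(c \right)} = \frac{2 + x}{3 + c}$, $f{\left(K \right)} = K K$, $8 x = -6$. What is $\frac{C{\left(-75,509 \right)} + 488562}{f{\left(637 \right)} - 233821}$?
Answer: $\frac{46897297}{16507008} \approx 2.8411$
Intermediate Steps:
$x = - \frac{3}{4}$ ($x = \frac{1}{8} \left(-6\right) = - \frac{3}{4} \approx -0.75$)
$f{\left(K \right)} = K^{2}$
$H{\left(c \right)} = \frac{5}{4 \left(3 + c\right)}$ ($H{\left(c \right)} = \frac{2 - \frac{3}{4}}{3 + c} = \frac{5}{4 \left(3 + c\right)}$)
$C{\left(v,U \right)} = v + \frac{5 U}{96}$ ($C{\left(v,U \right)} = \frac{5}{4 \left(3 + 21\right)} U + v = \frac{5}{4 \cdot 24} U + v = \frac{5}{4} \cdot \frac{1}{24} U + v = \frac{5 U}{96} + v = v + \frac{5 U}{96}$)
$\frac{C{\left(-75,509 \right)} + 488562}{f{\left(637 \right)} - 233821} = \frac{\left(-75 + \frac{5}{96} \cdot 509\right) + 488562}{637^{2} - 233821} = \frac{\left(-75 + \frac{2545}{96}\right) + 488562}{405769 - 233821} = \frac{- \frac{4655}{96} + 488562}{171948} = \frac{46897297}{96} \cdot \frac{1}{171948} = \frac{46897297}{16507008}$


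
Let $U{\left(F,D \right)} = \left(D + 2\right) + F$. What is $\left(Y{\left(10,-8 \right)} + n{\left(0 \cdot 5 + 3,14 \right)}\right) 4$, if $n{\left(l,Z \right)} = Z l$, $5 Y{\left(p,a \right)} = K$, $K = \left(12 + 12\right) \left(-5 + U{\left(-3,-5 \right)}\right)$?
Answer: $- \frac{216}{5} \approx -43.2$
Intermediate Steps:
$U{\left(F,D \right)} = 2 + D + F$ ($U{\left(F,D \right)} = \left(2 + D\right) + F = 2 + D + F$)
$K = -264$ ($K = \left(12 + 12\right) \left(-5 - 6\right) = 24 \left(-5 - 6\right) = 24 \left(-11\right) = -264$)
$Y{\left(p,a \right)} = - \frac{264}{5}$ ($Y{\left(p,a \right)} = \frac{1}{5} \left(-264\right) = - \frac{264}{5}$)
$\left(Y{\left(10,-8 \right)} + n{\left(0 \cdot 5 + 3,14 \right)}\right) 4 = \left(- \frac{264}{5} + 14 \left(0 \cdot 5 + 3\right)\right) 4 = \left(- \frac{264}{5} + 14 \left(0 + 3\right)\right) 4 = \left(- \frac{264}{5} + 14 \cdot 3\right) 4 = \left(- \frac{264}{5} + 42\right) 4 = \left(- \frac{54}{5}\right) 4 = - \frac{216}{5}$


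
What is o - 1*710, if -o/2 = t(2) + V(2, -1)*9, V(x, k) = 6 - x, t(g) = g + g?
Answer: -790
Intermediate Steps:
t(g) = 2*g
o = -80 (o = -2*(2*2 + (6 - 1*2)*9) = -2*(4 + (6 - 2)*9) = -2*(4 + 4*9) = -2*(4 + 36) = -2*40 = -80)
o - 1*710 = -80 - 1*710 = -80 - 710 = -790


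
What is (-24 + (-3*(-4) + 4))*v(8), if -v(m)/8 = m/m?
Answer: 64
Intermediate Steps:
v(m) = -8 (v(m) = -8*m/m = -8*1 = -8)
(-24 + (-3*(-4) + 4))*v(8) = (-24 + (-3*(-4) + 4))*(-8) = (-24 + (12 + 4))*(-8) = (-24 + 16)*(-8) = -8*(-8) = 64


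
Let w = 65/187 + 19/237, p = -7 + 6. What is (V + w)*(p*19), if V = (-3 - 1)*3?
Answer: 9744530/44319 ≈ 219.87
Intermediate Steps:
p = -1
w = 18958/44319 (w = 65*(1/187) + 19*(1/237) = 65/187 + 19/237 = 18958/44319 ≈ 0.42776)
V = -12 (V = -4*3 = -12)
(V + w)*(p*19) = (-12 + 18958/44319)*(-1*19) = -512870/44319*(-19) = 9744530/44319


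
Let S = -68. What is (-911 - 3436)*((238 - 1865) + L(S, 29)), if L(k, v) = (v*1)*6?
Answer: 6316191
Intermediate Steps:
L(k, v) = 6*v (L(k, v) = v*6 = 6*v)
(-911 - 3436)*((238 - 1865) + L(S, 29)) = (-911 - 3436)*((238 - 1865) + 6*29) = -4347*(-1627 + 174) = -4347*(-1453) = 6316191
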